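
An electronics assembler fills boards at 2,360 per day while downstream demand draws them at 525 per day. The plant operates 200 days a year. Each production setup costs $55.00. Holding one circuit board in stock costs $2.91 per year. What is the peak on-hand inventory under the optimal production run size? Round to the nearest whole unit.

I_max ≈ 1,757 boards

Annual demand D = 525 × 200 = 105,000.
Production build-up factor (1 − d/p) = 1 − 525/2,360 = 0.7775.
Q* = √(2DS / (H(1 − d/p))) = √(2 × 105,000 × 55 / (2.91 × 0.7775)).
= √(11,550,000 / 2.2626) ≈ 2259.345.
Maximum inventory = Q*(1 − d/p) = 2259.345 × 0.7775 ≈ 1756.736.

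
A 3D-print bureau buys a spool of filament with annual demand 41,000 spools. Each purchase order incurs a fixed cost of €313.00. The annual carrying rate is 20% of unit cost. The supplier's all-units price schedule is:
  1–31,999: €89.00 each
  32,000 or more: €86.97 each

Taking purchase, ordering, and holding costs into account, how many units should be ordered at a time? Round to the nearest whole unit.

Q* ≈ 1,201 spools

Holding cost per unit per year at price C is H = 0.20·C.
Candidates are each tier's EOQ (if it falls in that tier) and each price-break quantity.
EOQ at €89.00 = 1200.8 (feasible in tier 1): TC = 41,000×€89.00 + (41,000/1200.8)×313 + (1200.8/2)×0.20×€89.00 = €3,670,374.16.
EOQ at €86.97 = 1214.7 < 32000, so use break Q=32000: TC = 41,000×€86.97 + (41,000/32000.0)×313 + (32000.0/2)×0.20×€86.97 = €3,844,475.03.
Lowest total cost is €3,670,374.16 at Q = 1200.8.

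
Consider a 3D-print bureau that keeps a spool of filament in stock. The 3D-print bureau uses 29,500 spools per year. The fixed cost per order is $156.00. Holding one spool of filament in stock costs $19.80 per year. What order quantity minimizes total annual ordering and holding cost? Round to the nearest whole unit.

Q* ≈ 682 spools

EOQ = √(2DS / H) = √(2 × 29,500 × 156 / 19.8).
= √(9,204,000 / 19.8) = √464,848.4848 ≈ 681.798.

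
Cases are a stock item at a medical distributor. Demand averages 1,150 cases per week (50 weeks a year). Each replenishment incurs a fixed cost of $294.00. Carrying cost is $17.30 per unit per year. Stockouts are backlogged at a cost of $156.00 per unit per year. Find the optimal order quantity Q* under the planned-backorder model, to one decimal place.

Annual demand D = 1,150 × 50 = 57,500.
With planned backorders, Q* = √(2DS/H) · √((H+B)/B).
√(2DS/H) = √(2 × 57,500 × 294 / 17.3) = 1397.975.
√((H+B)/B) = √((17.3+156)/156) = 1.0540.
Q* ≈ 1473.454.

Q* ≈ 1,473.5 cases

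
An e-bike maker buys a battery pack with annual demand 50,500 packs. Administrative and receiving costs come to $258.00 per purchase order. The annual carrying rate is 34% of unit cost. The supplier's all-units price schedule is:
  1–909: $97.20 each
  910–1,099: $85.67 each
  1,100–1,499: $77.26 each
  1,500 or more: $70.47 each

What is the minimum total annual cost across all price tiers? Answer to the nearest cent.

TC* ≈ $3,585,390.85

Holding cost per unit per year at price C is H = 0.34·C.
Evaluate total cost at each tier's feasible EOQ or, if the EOQ is below the tier, at the tier's minimum quantity.
EOQ at $97.20 = 888.0 (feasible in tier 1): TC = 50,500×$97.20 + (50,500/888.0)×258 + (888.0/2)×0.34×$97.20 = $4,937,945.61.
EOQ at $85.67 = 945.8 (feasible in tier 2): TC = 50,500×$85.67 + (50,500/945.8)×258 + (945.8/2)×0.34×$85.67 = $4,353,885.18.
EOQ at $77.26 = 996.0 < 1100, so use break Q=1100: TC = 50,500×$77.26 + (50,500/1100.0)×258 + (1100.0/2)×0.34×$77.26 = $3,927,922.17.
EOQ at $70.47 = 1042.9 < 1500, so use break Q=1500: TC = 50,500×$70.47 + (50,500/1500.0)×258 + (1500.0/2)×0.34×$70.47 = $3,585,390.85.
Lowest total cost among the candidates is at Q = 1500.0.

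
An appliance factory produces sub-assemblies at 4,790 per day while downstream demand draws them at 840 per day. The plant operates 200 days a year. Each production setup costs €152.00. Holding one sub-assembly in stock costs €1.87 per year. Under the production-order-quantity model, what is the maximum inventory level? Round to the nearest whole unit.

I_max ≈ 4,746 sub-assemblies

Annual demand D = 840 × 200 = 168,000.
Production build-up factor (1 − d/p) = 1 − 840/4,790 = 0.8246.
Q* = √(2DS / (H(1 − d/p))) = √(2 × 168,000 × 152 / (1.87 × 0.8246)).
= √(51,072,000 / 1.5421) ≈ 5754.927.
Maximum inventory = Q*(1 − d/p) = 5754.927 × 0.8246 ≈ 4745.712.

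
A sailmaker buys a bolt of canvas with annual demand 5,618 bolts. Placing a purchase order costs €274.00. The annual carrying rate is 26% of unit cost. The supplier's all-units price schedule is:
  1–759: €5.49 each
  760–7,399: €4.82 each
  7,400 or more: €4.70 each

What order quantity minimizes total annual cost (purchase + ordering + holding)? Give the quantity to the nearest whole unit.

Q* ≈ 1,567 bolts

Holding cost per unit per year at price C is H = 0.26·C.
For each price level, check whether its EOQ is feasible; otherwise the best quantity at that price is the breakpoint.
Tier 1 (€5.49): EOQ = 1468.6 exceeds tier's upper bound 759, so this tier is dominated.
EOQ at €4.82 = 1567.4 (feasible in tier 2): TC = 5,618×€4.82 + (5,618/1567.4)×274 + (1567.4/2)×0.26×€4.82 = €29,042.99.
EOQ at €4.70 = 1587.3 < 7400, so use break Q=7400: TC = 5,618×€4.70 + (5,618/7400.0)×274 + (7400.0/2)×0.26×€4.70 = €31,134.02.
Lowest total cost is €29,042.99 at Q = 1567.4.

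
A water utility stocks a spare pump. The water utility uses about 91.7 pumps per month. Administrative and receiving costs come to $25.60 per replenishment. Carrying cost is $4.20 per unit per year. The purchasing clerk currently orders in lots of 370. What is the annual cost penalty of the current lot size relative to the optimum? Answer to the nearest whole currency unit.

Extra cost ≈ $367 per year

Annual demand D = 91.7 × 12 = 1,100.4.
EOQ = √(2DS/H) = √(2 × 1,100.4 × 25.6 / 4.2) ≈ 115.82.
Cost at Q* = (D/Q*)S + (Q*/2)H = √(2DSH) ≈ $486.45.
Cost at Q = 370: (1,100.4/370)×25.6 + (370/2)×4.2 = $76.14 + $777.00 = $853.14.
Excess = $853.14 − $486.45 = $366.69.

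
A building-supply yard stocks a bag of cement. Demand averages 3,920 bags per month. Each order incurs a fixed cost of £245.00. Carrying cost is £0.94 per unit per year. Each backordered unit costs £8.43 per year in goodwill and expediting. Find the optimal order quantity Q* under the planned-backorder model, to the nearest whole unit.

Q* ≈ 5,221 bags

Annual demand D = 3,920 × 12 = 47,040.
With planned backorders, Q* = √(2DS/H) · √((H+B)/B).
√(2DS/H) = √(2 × 47,040 × 245 / 0.94) = 4951.853.
√((H+B)/B) = √((0.94+8.43)/8.43) = 1.0543.
Q* ≈ 5220.640.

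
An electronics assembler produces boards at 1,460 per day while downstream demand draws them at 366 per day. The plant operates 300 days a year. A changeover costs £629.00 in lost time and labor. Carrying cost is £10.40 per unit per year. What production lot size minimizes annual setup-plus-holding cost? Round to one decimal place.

Q* ≈ 4,210.1 boards

Annual demand D = 366 × 300 = 109,800.
Production build-up factor (1 − d/p) = 1 − 366/1,460 = 0.7493.
Q* = √(2DS / (H(1 − d/p))) = √(2 × 109,800 × 629 / (10.4 × 0.7493)).
= √(138,128,400 / 7.7929) ≈ 4210.102.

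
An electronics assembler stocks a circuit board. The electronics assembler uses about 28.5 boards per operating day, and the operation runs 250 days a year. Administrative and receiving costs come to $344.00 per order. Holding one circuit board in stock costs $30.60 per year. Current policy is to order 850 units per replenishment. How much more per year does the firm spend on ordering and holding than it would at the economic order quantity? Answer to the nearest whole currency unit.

Extra cost ≈ $3,641 per year

Annual demand D = 28.5 × 250 = 7,125.
EOQ = √(2DS/H) = √(2 × 7,125 × 344 / 30.6) ≈ 400.25.
Cost at Q* = (D/Q*)S + (Q*/2)H = √(2DSH) ≈ $12,247.50.
Cost at Q = 850: (7,125/850)×344 + (850/2)×30.6 = $2,883.53 + $13,005.00 = $15,888.53.
Excess = $15,888.53 − $12,247.50 = $3,641.03.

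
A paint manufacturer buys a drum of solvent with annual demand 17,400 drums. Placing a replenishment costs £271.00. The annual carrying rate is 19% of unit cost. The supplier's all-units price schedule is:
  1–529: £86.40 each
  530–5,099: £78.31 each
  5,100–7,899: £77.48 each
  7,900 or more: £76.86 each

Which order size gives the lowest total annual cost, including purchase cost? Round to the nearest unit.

Q* ≈ 796 drums

Holding cost per unit per year at price C is H = 0.19·C.
Evaluate total cost at each tier's feasible EOQ or, if the EOQ is below the tier, at the tier's minimum quantity.
Tier 1 (£86.40): EOQ = 758.0 exceeds tier's upper bound 529, so this tier is dominated.
EOQ at £78.31 = 796.1 (feasible in tier 2): TC = 17,400×£78.31 + (17,400/796.1)×271 + (796.1/2)×0.19×£78.31 = £1,374,439.67.
EOQ at £77.48 = 800.4 < 5100, so use break Q=5100: TC = 17,400×£77.48 + (17,400/5100.0)×271 + (5100.0/2)×0.19×£77.48 = £1,386,615.65.
EOQ at £76.86 = 803.6 < 7900, so use break Q=7900: TC = 17,400×£76.86 + (17,400/7900.0)×271 + (7900.0/2)×0.19×£76.86 = £1,395,644.32.
Lowest total cost is £1,374,439.67 at Q = 796.1.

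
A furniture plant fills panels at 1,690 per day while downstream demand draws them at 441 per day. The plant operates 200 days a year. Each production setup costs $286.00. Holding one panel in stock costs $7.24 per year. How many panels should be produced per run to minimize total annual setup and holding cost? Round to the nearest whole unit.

Q* ≈ 3,071 panels

Annual demand D = 441 × 200 = 88,200.
Production build-up factor (1 − d/p) = 1 − 441/1,690 = 0.7391.
Q* = √(2DS / (H(1 − d/p))) = √(2 × 88,200 × 286 / (7.24 × 0.7391)).
= √(50,450,400 / 5.3507) ≈ 3070.614.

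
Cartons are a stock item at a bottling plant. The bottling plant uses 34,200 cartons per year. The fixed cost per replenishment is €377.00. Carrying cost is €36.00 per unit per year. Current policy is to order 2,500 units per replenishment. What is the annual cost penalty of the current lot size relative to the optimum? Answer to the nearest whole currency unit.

EOQ = √(2DS/H) = √(2 × 34,200 × 377 / 36) ≈ 846.35.
Cost at Q* = (D/Q*)S + (Q*/2)H = √(2DSH) ≈ €30,468.42.
Cost at Q = 2,500: (34,200/2,500)×377 + (2,500/2)×36 = €5,157.36 + €45,000.00 = €50,157.36.
Excess = €50,157.36 − €30,468.42 = €19,688.94.

Extra cost ≈ €19,689 per year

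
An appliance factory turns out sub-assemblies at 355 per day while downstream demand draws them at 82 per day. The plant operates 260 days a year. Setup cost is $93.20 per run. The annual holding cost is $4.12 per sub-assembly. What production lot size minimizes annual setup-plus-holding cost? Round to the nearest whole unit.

Q* ≈ 1,120 sub-assemblies

Annual demand D = 82 × 260 = 21,320.
Production build-up factor (1 − d/p) = 1 − 82/355 = 0.7690.
Q* = √(2DS / (H(1 − d/p))) = √(2 × 21,320 × 93.2 / (4.12 × 0.7690)).
= √(3,974,048 / 3.1683) ≈ 1119.956.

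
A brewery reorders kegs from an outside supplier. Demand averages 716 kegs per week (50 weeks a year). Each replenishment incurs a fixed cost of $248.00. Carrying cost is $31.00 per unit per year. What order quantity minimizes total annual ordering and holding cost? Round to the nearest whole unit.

Annual demand D = 716 × 50 = 35,800.
EOQ = √(2DS / H) = √(2 × 35,800 × 248 / 31).
= √(17,756,800 / 31) = √572,800 ≈ 756.836.

Q* ≈ 757 kegs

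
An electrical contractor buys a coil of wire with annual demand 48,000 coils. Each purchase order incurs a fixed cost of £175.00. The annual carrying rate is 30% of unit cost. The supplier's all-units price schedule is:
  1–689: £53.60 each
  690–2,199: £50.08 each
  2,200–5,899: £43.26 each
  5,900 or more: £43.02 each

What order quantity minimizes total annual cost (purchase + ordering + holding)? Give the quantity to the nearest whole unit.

Q* ≈ 2,200 coils

Holding cost per unit per year at price C is H = 0.30·C.
Candidates are each tier's EOQ (if it falls in that tier) and each price-break quantity.
Tier 1 (£53.60): EOQ = 1022.1 exceeds tier's upper bound 689, so this tier is dominated.
EOQ at £50.08 = 1057.5 (feasible in tier 2): TC = 48,000×£50.08 + (48,000/1057.5)×175 + (1057.5/2)×0.30×£50.08 = £2,419,727.20.
EOQ at £43.26 = 1137.8 < 2200, so use break Q=2200: TC = 48,000×£43.26 + (48,000/2200.0)×175 + (2200.0/2)×0.30×£43.26 = £2,094,573.98.
EOQ at £43.02 = 1140.9 < 5900, so use break Q=5900: TC = 48,000×£43.02 + (48,000/5900.0)×175 + (5900.0/2)×0.30×£43.02 = £2,104,456.43.
Lowest total cost is £2,094,573.98 at Q = 2200.0.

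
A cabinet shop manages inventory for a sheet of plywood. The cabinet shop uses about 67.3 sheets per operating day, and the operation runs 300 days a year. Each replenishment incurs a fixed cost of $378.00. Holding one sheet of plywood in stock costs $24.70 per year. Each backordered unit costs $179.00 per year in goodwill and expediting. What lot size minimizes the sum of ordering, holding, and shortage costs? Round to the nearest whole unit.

Annual demand D = 67.3 × 300 = 20,190.
With planned backorders, Q* = √(2DS/H) · √((H+B)/B).
√(2DS/H) = √(2 × 20,190 × 378 / 24.7) = 786.105.
√((H+B)/B) = √((24.7+179)/179) = 1.0668.
Q* ≈ 838.590.

Q* ≈ 839 sheets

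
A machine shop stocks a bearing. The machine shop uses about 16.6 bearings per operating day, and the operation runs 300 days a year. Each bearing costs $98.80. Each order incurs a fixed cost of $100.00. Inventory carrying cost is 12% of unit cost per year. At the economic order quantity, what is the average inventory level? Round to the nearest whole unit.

Average inventory ≈ 145 bearings

Annual demand D = 16.6 × 300 = 4,980.
Holding cost H = 0.12 × $98.80 = $11.8560 per unit per year.
EOQ = √(2DS/H) = √(2 × 4,980 × 100 / 11.856) ≈ 289.84.
Average inventory = Q*/2 ≈ 289.84 / 2 = 144.921.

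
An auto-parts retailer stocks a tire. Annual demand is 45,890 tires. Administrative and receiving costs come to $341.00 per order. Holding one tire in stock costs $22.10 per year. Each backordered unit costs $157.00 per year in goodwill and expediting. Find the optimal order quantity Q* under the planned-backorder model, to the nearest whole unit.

With planned backorders, Q* = √(2DS/H) · √((H+B)/B).
√(2DS/H) = √(2 × 45,890 × 341 / 22.1) = 1190.022.
√((H+B)/B) = √((22.1+157)/157) = 1.0681.
Q* ≈ 1271.022.

Q* ≈ 1,271 tires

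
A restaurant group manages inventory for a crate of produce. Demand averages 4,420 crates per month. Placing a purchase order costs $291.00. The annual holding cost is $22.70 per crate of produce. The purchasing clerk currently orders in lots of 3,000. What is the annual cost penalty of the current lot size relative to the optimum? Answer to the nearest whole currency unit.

Extra cost ≈ $12,724 per year

Annual demand D = 4,420 × 12 = 53,040.
EOQ = √(2DS/H) = √(2 × 53,040 × 291 / 22.7) ≈ 1166.14.
Cost at Q* = (D/Q*)S + (Q*/2)H = √(2DSH) ≈ $26,471.36.
Cost at Q = 3,000: (53,040/3,000)×291 + (3,000/2)×22.7 = $5,144.88 + $34,050.00 = $39,194.88.
Excess = $39,194.88 − $26,471.36 = $12,723.52.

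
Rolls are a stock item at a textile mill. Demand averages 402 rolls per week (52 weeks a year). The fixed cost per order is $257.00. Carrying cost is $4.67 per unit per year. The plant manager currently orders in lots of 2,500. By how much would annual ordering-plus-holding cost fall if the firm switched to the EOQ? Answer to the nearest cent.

Annual demand D = 402 × 52 = 20,904.
EOQ = √(2DS/H) = √(2 × 20,904 × 257 / 4.67) ≈ 1516.83.
Cost at Q* = (D/Q*)S + (Q*/2)H = √(2DSH) ≈ $7,083.61.
Cost at Q = 2,500: (20,904/2,500)×257 + (2,500/2)×4.67 = $2,148.93 + $5,837.50 = $7,986.43.
Excess = $7,986.43 − $7,083.61 = $902.82.

Extra cost ≈ $902.82 per year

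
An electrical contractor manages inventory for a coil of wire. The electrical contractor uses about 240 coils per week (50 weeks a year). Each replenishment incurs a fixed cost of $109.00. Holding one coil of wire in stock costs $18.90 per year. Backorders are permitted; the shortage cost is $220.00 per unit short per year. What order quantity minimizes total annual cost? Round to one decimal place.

Q* ≈ 387.7 coils

Annual demand D = 240 × 50 = 12,000.
With planned backorders, Q* = √(2DS/H) · √((H+B)/B).
√(2DS/H) = √(2 × 12,000 × 109 / 18.9) = 372.039.
√((H+B)/B) = √((18.9+220)/220) = 1.0421.
Q* ≈ 387.690.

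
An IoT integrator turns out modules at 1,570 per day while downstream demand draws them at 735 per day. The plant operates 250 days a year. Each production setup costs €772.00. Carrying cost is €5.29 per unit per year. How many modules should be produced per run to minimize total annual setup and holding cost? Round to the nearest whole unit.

Q* ≈ 10,042 modules

Annual demand D = 735 × 250 = 183,750.
Production build-up factor (1 − d/p) = 1 − 735/1,570 = 0.5318.
Q* = √(2DS / (H(1 − d/p))) = √(2 × 183,750 × 772 / (5.29 × 0.5318)).
= √(283,710,000 / 2.8135) ≈ 10041.904.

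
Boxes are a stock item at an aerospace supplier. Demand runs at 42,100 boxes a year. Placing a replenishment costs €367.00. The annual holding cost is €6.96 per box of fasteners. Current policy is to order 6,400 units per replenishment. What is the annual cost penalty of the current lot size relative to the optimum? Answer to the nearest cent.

Extra cost ≈ €10,020.78 per year

EOQ = √(2DS/H) = √(2 × 42,100 × 367 / 6.96) ≈ 2107.10.
Cost at Q* = (D/Q*)S + (Q*/2)H = √(2DSH) ≈ €14,665.39.
Cost at Q = 6,400: (42,100/6,400)×367 + (6,400/2)×6.96 = €2,414.17 + €22,272.00 = €24,686.17.
Excess = €24,686.17 − €14,665.39 = €10,020.78.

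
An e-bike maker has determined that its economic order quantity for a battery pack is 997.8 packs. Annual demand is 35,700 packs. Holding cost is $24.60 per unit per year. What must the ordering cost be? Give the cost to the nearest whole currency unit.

The basic EOQ model gives Q* = √(2DS/H); rearrange for the unknown.
From Q* = √(2DS/H): S = Q*²H / (2D) = 997.8² × 24.6 / (2 × 35,700) = 343.0235.

S ≈ $343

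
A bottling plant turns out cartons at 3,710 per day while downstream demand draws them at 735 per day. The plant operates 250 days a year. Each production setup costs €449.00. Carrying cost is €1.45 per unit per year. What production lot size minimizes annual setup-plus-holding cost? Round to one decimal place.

Annual demand D = 735 × 250 = 183,750.
Production build-up factor (1 − d/p) = 1 − 735/3,710 = 0.8019.
Q* = √(2DS / (H(1 − d/p))) = √(2 × 183,750 × 449 / (1.45 × 0.8019)).
= √(165,007,500 / 1.1627) ≈ 11912.730.

Q* ≈ 11,912.7 cartons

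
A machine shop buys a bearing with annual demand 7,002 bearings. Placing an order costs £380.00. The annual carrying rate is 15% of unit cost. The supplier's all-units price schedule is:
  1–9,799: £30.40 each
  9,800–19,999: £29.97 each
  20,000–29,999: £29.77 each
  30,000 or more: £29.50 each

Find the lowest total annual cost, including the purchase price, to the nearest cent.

TC* ≈ £217,786.87

Holding cost per unit per year at price C is H = 0.15·C.
Evaluate total cost at each tier's feasible EOQ or, if the EOQ is below the tier, at the tier's minimum quantity.
EOQ at £30.40 = 1080.3 (feasible in tier 1): TC = 7,002×£30.40 + (7,002/1080.3)×380 + (1080.3/2)×0.15×£30.40 = £217,786.87.
EOQ at £29.97 = 1088.0 < 9800, so use break Q=9800: TC = 7,002×£29.97 + (7,002/9800.0)×380 + (9800.0/2)×0.15×£29.97 = £232,149.40.
EOQ at £29.77 = 1091.6 < 20000, so use break Q=20000: TC = 7,002×£29.77 + (7,002/20000.0)×380 + (20000.0/2)×0.15×£29.77 = £253,237.58.
EOQ at £29.50 = 1096.6 < 30000, so use break Q=30000: TC = 7,002×£29.50 + (7,002/30000.0)×380 + (30000.0/2)×0.15×£29.50 = £273,022.69.
Lowest total cost among the candidates is at Q = 1080.3.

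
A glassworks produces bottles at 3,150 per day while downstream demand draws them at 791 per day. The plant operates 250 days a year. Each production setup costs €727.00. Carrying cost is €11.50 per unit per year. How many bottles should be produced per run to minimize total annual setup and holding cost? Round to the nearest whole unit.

Annual demand D = 791 × 250 = 197,750.
Production build-up factor (1 − d/p) = 1 − 791/3,150 = 0.7489.
Q* = √(2DS / (H(1 − d/p))) = √(2 × 197,750 × 727 / (11.5 × 0.7489)).
= √(287,528,500 / 8.6122) ≈ 5778.070.

Q* ≈ 5,778 bottles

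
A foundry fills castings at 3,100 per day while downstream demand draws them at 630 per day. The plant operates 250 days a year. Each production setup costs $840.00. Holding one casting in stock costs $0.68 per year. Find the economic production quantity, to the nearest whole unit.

Annual demand D = 630 × 250 = 157,500.
Production build-up factor (1 − d/p) = 1 − 630/3,100 = 0.7968.
Q* = √(2DS / (H(1 − d/p))) = √(2 × 157,500 × 840 / (0.68 × 0.7968)).
= √(264,600,000 / 0.5418) ≈ 22099.011.

Q* ≈ 22,099 castings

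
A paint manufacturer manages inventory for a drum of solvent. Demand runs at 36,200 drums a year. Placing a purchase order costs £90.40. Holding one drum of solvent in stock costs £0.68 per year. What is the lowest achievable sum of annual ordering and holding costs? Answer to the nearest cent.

TC* ≈ £2,109.64

EOQ = √(2DS/H) = √(2 × 36,200 × 90.4 / 0.68) ≈ 3102.41.
At Q*, ordering cost (D/Q*)S equals holding cost (Q*/2)H, each = √(DSH/2).
Minimum total = √(2DSH) = √(2 × 36,200 × 90.4 × 0.68) ≈ 2109.638.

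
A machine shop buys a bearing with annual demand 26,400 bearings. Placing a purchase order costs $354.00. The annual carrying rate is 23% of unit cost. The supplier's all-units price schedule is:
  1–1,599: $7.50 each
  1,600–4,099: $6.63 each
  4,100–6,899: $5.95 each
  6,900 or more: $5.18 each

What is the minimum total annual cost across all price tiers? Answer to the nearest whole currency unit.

Holding cost per unit per year at price C is H = 0.23·C.
Evaluate total cost at each tier's feasible EOQ or, if the EOQ is below the tier, at the tier's minimum quantity.
Tier 1 ($7.50): EOQ = 3291.7 exceeds tier's upper bound 1599, so this tier is dominated.
EOQ at $6.63 = 3501.0 (feasible in tier 2): TC = 26,400×$6.63 + (26,400/3501.0)×354 + (3501.0/2)×0.23×$6.63 = $180,370.75.
EOQ at $5.95 = 3695.7 < 4100, so use break Q=4100: TC = 26,400×$5.95 + (26,400/4100.0)×354 + (4100.0/2)×0.23×$5.95 = $162,164.84.
EOQ at $5.18 = 3960.9 < 6900, so use break Q=6900: TC = 26,400×$5.18 + (26,400/6900.0)×354 + (6900.0/2)×0.23×$5.18 = $142,216.76.
Lowest total cost among the candidates is at Q = 6900.0.

TC* ≈ $142,217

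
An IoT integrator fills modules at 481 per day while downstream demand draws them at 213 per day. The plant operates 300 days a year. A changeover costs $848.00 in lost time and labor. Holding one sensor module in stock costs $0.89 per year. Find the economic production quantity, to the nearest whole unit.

Annual demand D = 213 × 300 = 63,900.
Production build-up factor (1 − d/p) = 1 − 213/481 = 0.5572.
Q* = √(2DS / (H(1 − d/p))) = √(2 × 63,900 × 848 / (0.89 × 0.5572)).
= √(108,374,400 / 0.4959) ≈ 14783.372.

Q* ≈ 14,783 modules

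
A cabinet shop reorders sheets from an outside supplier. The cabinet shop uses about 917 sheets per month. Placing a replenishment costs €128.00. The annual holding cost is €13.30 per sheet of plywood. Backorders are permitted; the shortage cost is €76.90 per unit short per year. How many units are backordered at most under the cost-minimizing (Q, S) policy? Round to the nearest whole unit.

S* ≈ 73 sheets

Annual demand D = 917 × 12 = 11,004.
With planned backorders, Q* = √(2DS/H) · √((H+B)/B).
√(2DS/H) = √(2 × 11,004 × 128 / 13.3) = 460.224.
√((H+B)/B) = √((13.3+76.9)/76.9) = 1.0830.
Q* ≈ 498.436.
S* = Q* · H/(H+B) = 498.436 × 13.3/90.2 ≈ 73.494.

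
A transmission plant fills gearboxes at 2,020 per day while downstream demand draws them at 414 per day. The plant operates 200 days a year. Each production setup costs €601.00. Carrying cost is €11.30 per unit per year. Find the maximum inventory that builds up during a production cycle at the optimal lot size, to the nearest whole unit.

I_max ≈ 2,646 gearboxes

Annual demand D = 414 × 200 = 82,800.
Production build-up factor (1 − d/p) = 1 − 414/2,020 = 0.7950.
Q* = √(2DS / (H(1 − d/p))) = √(2 × 82,800 × 601 / (11.3 × 0.7950)).
= √(99,525,600 / 8.9841) ≈ 3328.366.
Maximum inventory = Q*(1 − d/p) = 3328.366 × 0.7950 ≈ 2646.216.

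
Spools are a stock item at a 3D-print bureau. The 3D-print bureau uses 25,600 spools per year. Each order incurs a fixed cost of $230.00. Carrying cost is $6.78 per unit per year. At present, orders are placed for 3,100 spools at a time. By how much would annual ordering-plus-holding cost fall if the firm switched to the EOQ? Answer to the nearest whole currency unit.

EOQ = √(2DS/H) = √(2 × 25,600 × 230 / 6.78) ≈ 1317.90.
Cost at Q* = (D/Q*)S + (Q*/2)H = √(2DSH) ≈ $8,935.39.
Cost at Q = 3,100: (25,600/3,100)×230 + (3,100/2)×6.78 = $1,899.35 + $10,509.00 = $12,408.35.
Excess = $12,408.35 − $8,935.39 = $3,472.96.

Extra cost ≈ $3,473 per year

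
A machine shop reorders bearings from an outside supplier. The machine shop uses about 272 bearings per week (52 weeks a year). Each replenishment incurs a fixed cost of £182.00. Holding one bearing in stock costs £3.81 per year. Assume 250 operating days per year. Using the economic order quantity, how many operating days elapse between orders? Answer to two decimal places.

T ≈ 20.55 days

Annual demand D = 272 × 52 = 14,144.
Q* = √(2DS/H) = √(2 × 14,144 × 182 / 3.81) ≈ 1162.45.
Cycle time = Q*/D × 250 = 1162.45 / 14,144 × 250 ≈ 20.547 days.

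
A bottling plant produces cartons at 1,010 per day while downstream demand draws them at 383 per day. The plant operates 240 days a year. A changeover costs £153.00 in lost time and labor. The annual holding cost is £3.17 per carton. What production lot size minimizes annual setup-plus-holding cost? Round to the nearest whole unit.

Q* ≈ 3,781 cartons

Annual demand D = 383 × 240 = 91,920.
Production build-up factor (1 − d/p) = 1 − 383/1,010 = 0.6208.
Q* = √(2DS / (H(1 − d/p))) = √(2 × 91,920 × 153 / (3.17 × 0.6208)).
= √(28,127,520 / 1.9679) ≈ 3780.620.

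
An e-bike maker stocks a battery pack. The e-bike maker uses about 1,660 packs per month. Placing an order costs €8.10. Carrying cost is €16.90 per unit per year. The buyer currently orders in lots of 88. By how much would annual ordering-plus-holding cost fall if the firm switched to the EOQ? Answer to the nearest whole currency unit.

Annual demand D = 1,660 × 12 = 19,920.
EOQ = √(2DS/H) = √(2 × 19,920 × 8.1 / 16.9) ≈ 138.18.
Cost at Q* = (D/Q*)S + (Q*/2)H = √(2DSH) ≈ €2,335.32.
Cost at Q = 88: (19,920/88)×8.1 + (88/2)×16.9 = €1,833.55 + €743.60 = €2,577.15.
Excess = €2,577.15 − €2,335.32 = €241.83.

Extra cost ≈ €242 per year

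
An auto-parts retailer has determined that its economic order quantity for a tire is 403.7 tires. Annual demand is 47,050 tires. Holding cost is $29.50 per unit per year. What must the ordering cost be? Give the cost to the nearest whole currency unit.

S ≈ $51

Invert the EOQ relation Q*² = 2DS/H.
From Q* = √(2DS/H): S = Q*²H / (2D) = 403.7² × 29.5 / (2 × 47,050) = 51.0916.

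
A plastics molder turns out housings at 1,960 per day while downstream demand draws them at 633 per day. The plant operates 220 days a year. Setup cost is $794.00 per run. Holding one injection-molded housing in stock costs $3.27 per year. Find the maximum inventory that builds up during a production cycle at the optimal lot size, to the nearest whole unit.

Annual demand D = 633 × 220 = 139,260.
Production build-up factor (1 − d/p) = 1 − 633/1,960 = 0.6770.
Q* = √(2DS / (H(1 − d/p))) = √(2 × 139,260 × 794 / (3.27 × 0.6770)).
= √(221,144,880 / 2.2139) ≈ 9994.410.
Maximum inventory = Q*(1 − d/p) = 9994.410 × 0.6770 ≈ 6766.623.

I_max ≈ 6,767 housings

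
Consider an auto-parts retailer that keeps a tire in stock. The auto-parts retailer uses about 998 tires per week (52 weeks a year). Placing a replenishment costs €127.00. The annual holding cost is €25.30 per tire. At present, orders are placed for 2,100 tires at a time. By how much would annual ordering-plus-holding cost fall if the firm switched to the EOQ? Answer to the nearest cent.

Extra cost ≈ €11,441.65 per year

Annual demand D = 998 × 52 = 51,896.
EOQ = √(2DS/H) = √(2 × 51,896 × 127 / 25.3) ≈ 721.81.
Cost at Q* = (D/Q*)S + (Q*/2)H = √(2DSH) ≈ €18,261.82.
Cost at Q = 2,100: (51,896/2,100)×127 + (2,100/2)×25.3 = €3,138.47 + €26,565.00 = €29,703.47.
Excess = €29,703.47 − €18,261.82 = €11,441.65.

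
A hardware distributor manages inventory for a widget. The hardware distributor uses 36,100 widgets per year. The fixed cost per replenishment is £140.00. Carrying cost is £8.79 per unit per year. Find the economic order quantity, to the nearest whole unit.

EOQ = √(2DS / H) = √(2 × 36,100 × 140 / 8.79).
= √(10,108,000 / 8.79) = √1,149,943.1172 ≈ 1072.354.

Q* ≈ 1,072 widgets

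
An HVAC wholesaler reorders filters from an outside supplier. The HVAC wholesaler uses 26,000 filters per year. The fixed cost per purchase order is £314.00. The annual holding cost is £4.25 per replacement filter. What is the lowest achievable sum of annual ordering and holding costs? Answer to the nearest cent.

Q* = √(2DS/H) = √(2 × 26,000 × 314 / 4.25) ≈ 1960.07.
At the optimum the two cost components are equal, so total cost = 2·(Q*/2)H = Q*·H.
Minimum total = √(2DSH) = √(2 × 26,000 × 314 × 4.25) ≈ 8330.306.

TC* ≈ £8,330.31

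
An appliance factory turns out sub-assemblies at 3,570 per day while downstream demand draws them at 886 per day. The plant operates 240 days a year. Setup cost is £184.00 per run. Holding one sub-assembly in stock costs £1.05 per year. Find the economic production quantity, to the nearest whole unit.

Q* ≈ 9,956 sub-assemblies

Annual demand D = 886 × 240 = 212,640.
Production build-up factor (1 − d/p) = 1 − 886/3,570 = 0.7518.
Q* = √(2DS / (H(1 − d/p))) = √(2 × 212,640 × 184 / (1.05 × 0.7518)).
= √(78,251,520 / 0.7894) ≈ 9956.223.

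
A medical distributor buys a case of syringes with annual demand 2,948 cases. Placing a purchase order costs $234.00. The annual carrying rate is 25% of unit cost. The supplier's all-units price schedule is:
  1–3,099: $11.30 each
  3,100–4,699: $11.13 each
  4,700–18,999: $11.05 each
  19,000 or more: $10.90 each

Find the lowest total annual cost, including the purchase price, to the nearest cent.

Holding cost per unit per year at price C is H = 0.25·C.
Evaluate total cost at each tier's feasible EOQ or, if the EOQ is below the tier, at the tier's minimum quantity.
EOQ at $11.30 = 698.8 (feasible in tier 1): TC = 2,948×$11.30 + (2,948/698.8)×234 + (698.8/2)×0.25×$11.30 = $35,286.62.
EOQ at $11.13 = 704.2 < 3100, so use break Q=3100: TC = 2,948×$11.13 + (2,948/3100.0)×234 + (3100.0/2)×0.25×$11.13 = $37,346.64.
EOQ at $11.05 = 706.7 < 4700, so use break Q=4700: TC = 2,948×$11.05 + (2,948/4700.0)×234 + (4700.0/2)×0.25×$11.05 = $39,214.05.
EOQ at $10.90 = 711.5 < 19000, so use break Q=19000: TC = 2,948×$10.90 + (2,948/19000.0)×234 + (19000.0/2)×0.25×$10.90 = $58,057.01.
Lowest total cost among the candidates is at Q = 698.8.

TC* ≈ $35,286.62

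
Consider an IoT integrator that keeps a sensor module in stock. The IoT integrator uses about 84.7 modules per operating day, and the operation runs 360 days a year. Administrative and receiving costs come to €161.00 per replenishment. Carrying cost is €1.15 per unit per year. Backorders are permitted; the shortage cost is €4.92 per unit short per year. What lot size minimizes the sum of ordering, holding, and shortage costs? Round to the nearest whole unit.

Annual demand D = 84.7 × 360 = 30,492.
With planned backorders, Q* = √(2DS/H) · √((H+B)/B).
√(2DS/H) = √(2 × 30,492 × 161 / 1.15) = 2921.945.
√((H+B)/B) = √((1.15+4.92)/4.92) = 1.1107.
Q* ≈ 3245.516.

Q* ≈ 3,246 modules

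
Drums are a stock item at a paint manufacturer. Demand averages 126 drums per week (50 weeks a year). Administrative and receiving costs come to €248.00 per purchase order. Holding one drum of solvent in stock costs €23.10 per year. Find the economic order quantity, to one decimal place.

Q* ≈ 367.8 drums

Annual demand D = 126 × 50 = 6,300.
EOQ = √(2DS / H) = √(2 × 6,300 × 248 / 23.1).
= √(3,124,800 / 23.1) = √135,272.7273 ≈ 367.794.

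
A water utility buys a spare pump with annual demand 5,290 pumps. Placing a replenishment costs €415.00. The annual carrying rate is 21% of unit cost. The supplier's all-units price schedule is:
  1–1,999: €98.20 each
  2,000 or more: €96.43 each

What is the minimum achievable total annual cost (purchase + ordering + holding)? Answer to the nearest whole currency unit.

Holding cost per unit per year at price C is H = 0.21·C.
Evaluate total cost at each tier's feasible EOQ or, if the EOQ is below the tier, at the tier's minimum quantity.
EOQ at €98.20 = 461.4 (feasible in tier 1): TC = 5,290×€98.20 + (5,290/461.4)×415 + (461.4/2)×0.21×€98.20 = €528,993.51.
EOQ at €96.43 = 465.6 < 2000, so use break Q=2000: TC = 5,290×€96.43 + (5,290/2000.0)×415 + (2000.0/2)×0.21×€96.43 = €531,462.68.
Lowest total cost among the candidates is at Q = 461.4.

TC* ≈ €528,994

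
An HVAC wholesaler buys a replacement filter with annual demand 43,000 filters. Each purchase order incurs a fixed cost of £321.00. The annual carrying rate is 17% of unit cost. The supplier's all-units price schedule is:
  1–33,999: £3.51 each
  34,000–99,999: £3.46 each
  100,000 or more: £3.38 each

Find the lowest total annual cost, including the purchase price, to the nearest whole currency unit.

TC* ≈ £154,989

Holding cost per unit per year at price C is H = 0.17·C.
Evaluate total cost at each tier's feasible EOQ or, if the EOQ is below the tier, at the tier's minimum quantity.
EOQ at £3.51 = 6801.8 (feasible in tier 1): TC = 43,000×£3.51 + (43,000/6801.8)×321 + (6801.8/2)×0.17×£3.51 = £154,988.63.
EOQ at £3.46 = 6850.8 < 34000, so use break Q=34000: TC = 43,000×£3.46 + (43,000/34000.0)×321 + (34000.0/2)×0.17×£3.46 = £159,185.37.
EOQ at £3.38 = 6931.4 < 100000, so use break Q=100000: TC = 43,000×£3.38 + (43,000/100000.0)×321 + (100000.0/2)×0.17×£3.38 = £174,208.03.
Lowest total cost among the candidates is at Q = 6801.8.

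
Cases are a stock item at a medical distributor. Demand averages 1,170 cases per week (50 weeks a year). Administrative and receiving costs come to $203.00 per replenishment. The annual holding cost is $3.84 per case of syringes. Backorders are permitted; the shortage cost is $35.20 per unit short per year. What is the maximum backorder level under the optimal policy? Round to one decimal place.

Annual demand D = 1,170 × 50 = 58,500.
With planned backorders, Q* = √(2DS/H) · √((H+B)/B).
√(2DS/H) = √(2 × 58,500 × 203 / 3.84) = 2486.997.
√((H+B)/B) = √((3.84+35.2)/35.2) = 1.0531.
Q* ≈ 2619.141.
S* = Q* · H/(H+B) = 2619.141 × 3.84/39.04 ≈ 257.620.

S* ≈ 257.6 cases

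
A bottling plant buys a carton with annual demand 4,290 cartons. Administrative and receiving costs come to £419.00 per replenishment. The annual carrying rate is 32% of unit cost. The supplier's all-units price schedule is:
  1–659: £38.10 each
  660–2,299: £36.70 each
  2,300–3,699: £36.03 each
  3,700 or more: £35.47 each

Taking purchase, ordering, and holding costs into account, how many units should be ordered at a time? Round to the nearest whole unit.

Holding cost per unit per year at price C is H = 0.32·C.
Candidates are each tier's EOQ (if it falls in that tier) and each price-break quantity.
EOQ at £38.10 = 543.0 (feasible in tier 1): TC = 4,290×£38.10 + (4,290/543.0)×419 + (543.0/2)×0.32×£38.10 = £170,069.46.
EOQ at £36.70 = 553.3 < 660, so use break Q=660: TC = 4,290×£36.70 + (4,290/660.0)×419 + (660.0/2)×0.32×£36.70 = £164,042.02.
EOQ at £36.03 = 558.4 < 2300, so use break Q=2300: TC = 4,290×£36.03 + (4,290/2300.0)×419 + (2300.0/2)×0.32×£36.03 = £168,609.27.
EOQ at £35.47 = 562.8 < 3700, so use break Q=3700: TC = 4,290×£35.47 + (4,290/3700.0)×419 + (3700.0/2)×0.32×£35.47 = £173,650.35.
Lowest total cost is £164,042.02 at Q = 660.0.

Q* ≈ 660 cartons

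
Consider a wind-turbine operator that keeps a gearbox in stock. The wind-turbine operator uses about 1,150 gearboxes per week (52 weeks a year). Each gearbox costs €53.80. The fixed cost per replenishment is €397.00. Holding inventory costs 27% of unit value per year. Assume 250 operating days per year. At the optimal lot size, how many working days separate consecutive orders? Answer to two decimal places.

T ≈ 7.56 days

Annual demand D = 1,150 × 52 = 59,800.
Holding cost H = 0.27 × €53.80 = €14.5260 per unit per year.
Q* = √(2DS/H) = √(2 × 59,800 × 397 / 14.526) ≈ 1807.96.
Cycle time = Q*/D × 250 = 1807.96 / 59,800 × 250 ≈ 7.558 days.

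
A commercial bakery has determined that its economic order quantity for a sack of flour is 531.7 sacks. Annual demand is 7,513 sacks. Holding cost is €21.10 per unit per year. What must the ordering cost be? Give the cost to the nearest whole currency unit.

Invert the EOQ relation Q*² = 2DS/H.
From Q* = √(2DS/H): S = Q*²H / (2D) = 531.7² × 21.1 / (2 × 7,513) = 396.9834.

S ≈ €397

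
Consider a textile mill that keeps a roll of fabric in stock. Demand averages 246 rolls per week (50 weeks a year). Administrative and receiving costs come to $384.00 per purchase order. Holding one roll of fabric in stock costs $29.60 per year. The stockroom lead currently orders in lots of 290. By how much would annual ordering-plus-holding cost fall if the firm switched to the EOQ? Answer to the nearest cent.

Extra cost ≈ $3,857.25 per year

Annual demand D = 246 × 50 = 12,300.
EOQ = √(2DS/H) = √(2 × 12,300 × 384 / 29.6) ≈ 564.92.
Cost at Q* = (D/Q*)S + (Q*/2)H = √(2DSH) ≈ $16,721.65.
Cost at Q = 290: (12,300/290)×384 + (290/2)×29.6 = $16,286.90 + $4,292.00 = $20,578.90.
Excess = $20,578.90 − $16,721.65 = $3,857.25.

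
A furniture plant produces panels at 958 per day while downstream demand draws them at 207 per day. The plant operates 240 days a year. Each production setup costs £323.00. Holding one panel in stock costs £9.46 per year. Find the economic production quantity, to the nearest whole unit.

Annual demand D = 207 × 240 = 49,680.
Production build-up factor (1 − d/p) = 1 − 207/958 = 0.7839.
Q* = √(2DS / (H(1 − d/p))) = √(2 × 49,680 × 323 / (9.46 × 0.7839)).
= √(32,093,280 / 7.4159) ≈ 2080.292.

Q* ≈ 2,080 panels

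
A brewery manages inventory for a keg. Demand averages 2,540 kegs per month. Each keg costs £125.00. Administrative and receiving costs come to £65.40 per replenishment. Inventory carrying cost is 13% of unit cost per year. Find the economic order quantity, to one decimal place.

Annual demand D = 2,540 × 12 = 30,480.
Holding cost H = 0.13 × £125.00 = £16.2500 per unit per year.
EOQ = √(2DS / H) = √(2 × 30,480 × 65.4 / 16.25).
= √(3,986,784 / 16.25) = √245,340.5538 ≈ 495.319.

Q* ≈ 495.3 kegs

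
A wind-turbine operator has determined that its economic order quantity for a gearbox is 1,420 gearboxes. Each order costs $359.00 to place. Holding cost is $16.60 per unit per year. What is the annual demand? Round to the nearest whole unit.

Invert the EOQ relation Q*² = 2DS/H.
From Q* = √(2DS/H): D = Q*²H / (2S) = 1,420² × 16.6 / (2 × 359) = 46618.719.

D ≈ 46,619 gearboxes per year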